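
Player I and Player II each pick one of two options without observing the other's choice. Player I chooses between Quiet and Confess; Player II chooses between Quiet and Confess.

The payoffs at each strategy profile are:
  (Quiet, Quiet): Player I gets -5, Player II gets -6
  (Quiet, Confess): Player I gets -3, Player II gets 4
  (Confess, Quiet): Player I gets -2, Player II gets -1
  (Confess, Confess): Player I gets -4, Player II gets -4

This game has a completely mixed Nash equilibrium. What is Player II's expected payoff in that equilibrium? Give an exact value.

-28/13

First find p, the probability Player I plays Quiet, from Player II's indifference between Quiet and Confess: −6p − (1−p) = 4p − 4(1−p), giving p = 3/13.
Since Player II is indifferent in equilibrium, Player II's expected payoff equals the payoff from either column against (3/13, 10/13). Using Quiet: −6(3/13) − (10/13) = -28/13.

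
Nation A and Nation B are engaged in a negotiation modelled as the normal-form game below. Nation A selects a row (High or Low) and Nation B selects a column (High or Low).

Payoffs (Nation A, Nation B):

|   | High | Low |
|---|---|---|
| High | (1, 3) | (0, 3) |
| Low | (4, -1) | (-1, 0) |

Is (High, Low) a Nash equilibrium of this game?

Yes

At (High, Low), Nation A earns 0; switching to Low would give -1, so Nation A has no profitable deviation.
Nation B earns 3; switching to High would give 3, so Nation B has no profitable deviation.
Neither player can gain by a unilateral deviation, so this profile is a Nash equilibrium.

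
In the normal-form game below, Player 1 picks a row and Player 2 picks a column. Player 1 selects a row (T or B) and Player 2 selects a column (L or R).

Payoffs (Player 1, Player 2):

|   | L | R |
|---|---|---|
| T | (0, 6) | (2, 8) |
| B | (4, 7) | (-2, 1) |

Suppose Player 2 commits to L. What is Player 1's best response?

Against L, Player 1 earns 0 from T and 4 from B.
So B is the best response.

B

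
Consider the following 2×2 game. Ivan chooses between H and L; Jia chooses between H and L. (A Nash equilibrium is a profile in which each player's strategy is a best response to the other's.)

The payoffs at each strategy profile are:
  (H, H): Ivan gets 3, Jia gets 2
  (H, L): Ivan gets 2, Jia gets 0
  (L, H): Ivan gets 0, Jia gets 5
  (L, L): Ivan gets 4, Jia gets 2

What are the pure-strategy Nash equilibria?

(H, H)

(H, H): Ivan gets 3 ≥ 0 from L, and Jia gets 2 ≥ 0 from L — Nash equilibrium.
(H, L): Ivan prefers L (4 > 2); Jia prefers H (2 > 0) — not an equilibrium.
(L, H): Ivan prefers H (3 > 0) — not an equilibrium.
(L, L): Jia prefers H (5 > 2) — not an equilibrium.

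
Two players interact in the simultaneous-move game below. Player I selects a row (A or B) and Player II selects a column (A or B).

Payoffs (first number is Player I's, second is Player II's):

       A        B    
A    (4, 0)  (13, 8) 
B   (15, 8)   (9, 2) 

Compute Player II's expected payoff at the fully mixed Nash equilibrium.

First find x, the probability Player I plays A, from Player II's indifference between A and B: 8(1−x) = 8x + 2(1−x), giving x = 3/7.
Since Player II is indifferent in equilibrium, Player II's expected payoff equals the payoff from either column against (3/7, 4/7). Using A: 8(4/7) = 32/7.

32/7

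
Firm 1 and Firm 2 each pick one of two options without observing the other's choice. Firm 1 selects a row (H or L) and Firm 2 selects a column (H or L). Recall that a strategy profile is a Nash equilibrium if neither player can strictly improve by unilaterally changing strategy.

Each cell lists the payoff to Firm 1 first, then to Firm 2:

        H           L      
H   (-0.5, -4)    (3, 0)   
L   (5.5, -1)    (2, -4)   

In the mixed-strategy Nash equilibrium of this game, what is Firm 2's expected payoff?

First find p, the probability Firm 1 plays H, from Firm 2's indifference between H and L: −4p − (1−p) = −4(1−p), giving p = 3/7.
Since Firm 2 is indifferent in equilibrium, Firm 2's expected payoff equals the payoff from either column against (3/7, 4/7). Using H: −4(3/7) − (4/7) = -16/7.

-16/7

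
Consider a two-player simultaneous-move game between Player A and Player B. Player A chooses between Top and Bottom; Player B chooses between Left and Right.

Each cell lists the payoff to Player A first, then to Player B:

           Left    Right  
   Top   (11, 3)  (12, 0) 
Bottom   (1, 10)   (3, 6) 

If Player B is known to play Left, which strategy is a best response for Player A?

Against Left, Player A earns 11 from Top and 1 from Bottom.
So Top is the best response.

Top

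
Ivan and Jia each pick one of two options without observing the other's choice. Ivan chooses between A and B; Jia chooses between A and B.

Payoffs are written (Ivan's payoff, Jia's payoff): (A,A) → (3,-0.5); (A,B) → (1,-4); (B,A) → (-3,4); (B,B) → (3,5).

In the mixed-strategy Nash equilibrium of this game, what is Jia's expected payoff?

3

First find p, the probability Ivan plays A, from Jia's indifference between A and B: −0.5p + 4(1−p) = −4p + 5(1−p), giving p = 2/9.
Since Jia is indifferent in equilibrium, Jia's expected payoff equals the payoff from either column against (2/9, 7/9). Using A: −0.5(2/9) + 4(7/9) = 3.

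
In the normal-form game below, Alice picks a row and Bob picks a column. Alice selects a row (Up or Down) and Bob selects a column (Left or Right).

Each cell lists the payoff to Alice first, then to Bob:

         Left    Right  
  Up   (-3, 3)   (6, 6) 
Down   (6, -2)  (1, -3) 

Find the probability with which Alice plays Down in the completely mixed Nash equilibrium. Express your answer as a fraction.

Let r be the probability that Alice plays Up. In a completely mixed equilibrium, Bob must be indifferent between Left and Right.
Bob's expected payoff from Left is 3r − 2(1−r); from Right it is 6r − 3(1−r).
Setting these equal: 5r − 2 = 9r − 3, so r = 1/4.
Therefore Alice plays Down with probability 1 − 1/4 = 3/4.

3/4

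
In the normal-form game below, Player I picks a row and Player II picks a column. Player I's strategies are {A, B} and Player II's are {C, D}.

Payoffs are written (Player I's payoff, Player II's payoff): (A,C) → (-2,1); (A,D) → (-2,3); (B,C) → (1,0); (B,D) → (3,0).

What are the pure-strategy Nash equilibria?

(A, C): Player I prefers B (1 > -2); Player II prefers D (3 > 1) — not an equilibrium.
(A, D): Player I prefers B (3 > -2) — not an equilibrium.
(B, C): Player I gets 1 ≥ -2 from A, and Player II gets 0 ≥ 0 from D — Nash equilibrium.
(B, D): Player I gets 3 ≥ -2 from A, and Player II gets 0 ≥ 0 from C — Nash equilibrium.

(B, C) and (B, D)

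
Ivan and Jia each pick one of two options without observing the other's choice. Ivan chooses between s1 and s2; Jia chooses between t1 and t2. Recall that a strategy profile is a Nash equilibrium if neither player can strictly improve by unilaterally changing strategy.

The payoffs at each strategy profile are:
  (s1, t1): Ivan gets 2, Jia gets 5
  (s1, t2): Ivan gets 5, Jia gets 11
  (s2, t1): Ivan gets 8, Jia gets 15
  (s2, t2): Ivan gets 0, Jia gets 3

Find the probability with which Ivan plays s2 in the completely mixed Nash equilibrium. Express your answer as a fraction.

1/3

Let p be the probability that Ivan plays s1. In a completely mixed equilibrium, Jia must be indifferent between t1 and t2.
Jia's expected payoff from t1 is 5p + 15(1−p); from t2 it is 11p + 3(1−p).
Setting these equal: −10p + 15 = 8p + 3, so p = 2/3.
Therefore Ivan plays s2 with probability 1 − 2/3 = 1/3.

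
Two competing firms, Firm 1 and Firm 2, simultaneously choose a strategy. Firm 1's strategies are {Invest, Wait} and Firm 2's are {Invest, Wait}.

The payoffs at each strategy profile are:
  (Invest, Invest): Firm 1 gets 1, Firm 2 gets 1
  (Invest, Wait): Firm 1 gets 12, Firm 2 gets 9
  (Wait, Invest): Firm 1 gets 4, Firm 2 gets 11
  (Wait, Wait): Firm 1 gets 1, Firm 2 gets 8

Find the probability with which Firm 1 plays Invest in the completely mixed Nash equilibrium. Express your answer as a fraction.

3/11

Let x be the probability that Firm 1 plays Invest. In a completely mixed equilibrium, Firm 2 must be indifferent between Invest and Wait.
Firm 2's expected payoff from Invest is x + 11(1−x); from Wait it is 9x + 8(1−x).
Setting these equal: −10x + 11 = x + 8, so x = 3/11.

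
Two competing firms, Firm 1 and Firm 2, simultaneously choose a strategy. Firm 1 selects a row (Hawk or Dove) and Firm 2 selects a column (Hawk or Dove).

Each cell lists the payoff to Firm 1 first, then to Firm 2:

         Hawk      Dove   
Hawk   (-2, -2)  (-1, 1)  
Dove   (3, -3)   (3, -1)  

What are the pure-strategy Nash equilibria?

(Dove, Dove)

(Hawk, Hawk): Firm 1 prefers Dove (3 > -2); Firm 2 prefers Dove (1 > -2) — not an equilibrium.
(Hawk, Dove): Firm 1 prefers Dove (3 > -1) — not an equilibrium.
(Dove, Hawk): Firm 2 prefers Dove (-1 > -3) — not an equilibrium.
(Dove, Dove): Firm 1 gets 3 ≥ -1 from Hawk, and Firm 2 gets -1 ≥ -3 from Hawk — Nash equilibrium.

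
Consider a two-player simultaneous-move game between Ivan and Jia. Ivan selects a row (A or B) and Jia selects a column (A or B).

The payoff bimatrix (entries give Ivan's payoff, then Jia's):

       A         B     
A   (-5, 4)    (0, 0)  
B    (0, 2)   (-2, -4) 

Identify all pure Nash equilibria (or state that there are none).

(A, A): Ivan prefers B (0 > -5) — not an equilibrium.
(A, B): Jia prefers A (4 > 0) — not an equilibrium.
(B, A): Ivan gets 0 ≥ -5 from A, and Jia gets 2 ≥ -4 from B — Nash equilibrium.
(B, B): Ivan prefers A (0 > -2); Jia prefers A (2 > -4) — not an equilibrium.

(B, A)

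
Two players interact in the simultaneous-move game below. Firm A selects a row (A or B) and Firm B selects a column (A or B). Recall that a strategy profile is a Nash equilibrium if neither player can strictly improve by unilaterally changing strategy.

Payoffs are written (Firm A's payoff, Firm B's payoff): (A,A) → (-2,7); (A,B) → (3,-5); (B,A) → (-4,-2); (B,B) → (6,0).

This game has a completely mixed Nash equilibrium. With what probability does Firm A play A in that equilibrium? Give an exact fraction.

1/7

Let r be the probability that Firm A plays A. In a completely mixed equilibrium, Firm B must be indifferent between A and B.
Firm B's expected payoff from A is 7r − 2(1−r); from B it is −5r.
Setting these equal: 9r − 2 = −5r, so r = 1/7.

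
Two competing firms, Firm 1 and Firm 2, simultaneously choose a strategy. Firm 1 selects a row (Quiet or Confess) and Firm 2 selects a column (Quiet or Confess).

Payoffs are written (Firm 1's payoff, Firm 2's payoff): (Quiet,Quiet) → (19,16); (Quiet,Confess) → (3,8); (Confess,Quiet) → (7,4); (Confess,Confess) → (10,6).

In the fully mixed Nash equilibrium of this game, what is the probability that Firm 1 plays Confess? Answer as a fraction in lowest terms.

Let p be the probability that Firm 1 plays Quiet. In a completely mixed equilibrium, Firm 2 must be indifferent between Quiet and Confess.
Firm 2's expected payoff from Quiet is 16p + 4(1−p); from Confess it is 8p + 6(1−p).
Setting these equal: 12p + 4 = 2p + 6, so p = 1/5.
Therefore Firm 1 plays Confess with probability 1 − 1/5 = 4/5.

4/5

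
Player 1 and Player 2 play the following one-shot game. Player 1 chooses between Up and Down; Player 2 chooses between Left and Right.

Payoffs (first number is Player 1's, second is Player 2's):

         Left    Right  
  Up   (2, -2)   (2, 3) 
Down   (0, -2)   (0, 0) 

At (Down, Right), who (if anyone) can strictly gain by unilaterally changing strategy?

Player 1

Player 1 at (Down, Right) earns 0; deviating to Up yields 2 — a strict improvement.
Player 2 earns 0; deviating to Left yields -2 — not better.
Only Player 1 has a strictly profitable deviation.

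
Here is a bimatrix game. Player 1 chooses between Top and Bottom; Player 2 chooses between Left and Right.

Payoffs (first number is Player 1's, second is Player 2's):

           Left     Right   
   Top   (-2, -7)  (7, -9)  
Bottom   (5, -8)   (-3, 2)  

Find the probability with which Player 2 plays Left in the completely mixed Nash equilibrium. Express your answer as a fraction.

10/17

Let y be the probability that Player 2 plays Left. In a completely mixed equilibrium, Player 1 must be indifferent between Top and Bottom.
Player 1's expected payoff from Top is −2y + 7(1−y); from Bottom it is 5y − 3(1−y).
Setting these equal: −9y + 7 = 8y − 3, so y = 10/17.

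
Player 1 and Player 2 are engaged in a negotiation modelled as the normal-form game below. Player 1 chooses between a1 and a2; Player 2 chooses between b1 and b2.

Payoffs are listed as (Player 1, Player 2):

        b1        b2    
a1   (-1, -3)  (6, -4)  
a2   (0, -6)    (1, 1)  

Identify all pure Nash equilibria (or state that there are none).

none

(a1, b1): Player 1 prefers a2 (0 > -1) — not an equilibrium.
(a1, b2): Player 2 prefers b1 (-3 > -4) — not an equilibrium.
(a2, b1): Player 2 prefers b2 (1 > -6) — not an equilibrium.
(a2, b2): Player 1 prefers a1 (6 > 1) — not an equilibrium.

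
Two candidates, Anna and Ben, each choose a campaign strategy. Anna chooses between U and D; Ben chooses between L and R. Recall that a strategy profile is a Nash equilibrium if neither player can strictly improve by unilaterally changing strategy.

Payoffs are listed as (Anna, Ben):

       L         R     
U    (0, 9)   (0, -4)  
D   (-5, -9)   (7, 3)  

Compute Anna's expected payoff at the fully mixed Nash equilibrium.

0

First find y, the probability Ben plays L, from Anna's indifference between U and D: 0 = −5y + 7(1−y), giving y = 7/12.
Since Anna is indifferent in equilibrium, Anna's expected payoff equals the payoff from either row against (7/12, 5/12). Using U: 0 = 0.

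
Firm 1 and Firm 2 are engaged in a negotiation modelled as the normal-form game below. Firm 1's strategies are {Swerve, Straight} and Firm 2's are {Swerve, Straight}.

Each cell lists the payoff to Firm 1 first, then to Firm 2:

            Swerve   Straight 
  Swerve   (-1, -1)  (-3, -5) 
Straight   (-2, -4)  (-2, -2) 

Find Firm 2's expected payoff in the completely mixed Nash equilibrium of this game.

First find p, the probability Firm 1 plays Swerve, from Firm 2's indifference between Swerve and Straight: −p − 4(1−p) = −5p − 2(1−p), giving p = 1/3.
Since Firm 2 is indifferent in equilibrium, Firm 2's expected payoff equals the payoff from either column against (1/3, 2/3). Using Swerve: −(1/3) − 4(2/3) = -3.

-3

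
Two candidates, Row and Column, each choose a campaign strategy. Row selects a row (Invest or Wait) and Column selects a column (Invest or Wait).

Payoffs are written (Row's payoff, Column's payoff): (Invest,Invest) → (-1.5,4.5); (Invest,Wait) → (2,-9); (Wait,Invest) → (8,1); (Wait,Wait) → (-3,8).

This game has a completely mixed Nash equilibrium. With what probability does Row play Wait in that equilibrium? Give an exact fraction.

27/41

Let r be the probability that Row plays Invest. In a completely mixed equilibrium, Column must be indifferent between Invest and Wait.
Column's expected payoff from Invest is 4.5r + (1−r); from Wait it is −9r + 8(1−r).
Setting these equal: 3.5r + 1 = −17r + 8, so r = 14/41.
Therefore Row plays Wait with probability 1 − 14/41 = 27/41.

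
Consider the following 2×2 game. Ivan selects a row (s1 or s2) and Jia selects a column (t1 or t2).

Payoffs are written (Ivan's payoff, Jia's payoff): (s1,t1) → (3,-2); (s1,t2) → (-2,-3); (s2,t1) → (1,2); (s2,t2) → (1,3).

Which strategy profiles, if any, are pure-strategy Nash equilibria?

(s1, t1): Ivan gets 3 ≥ 1 from s2, and Jia gets -2 ≥ -3 from t2 — Nash equilibrium.
(s1, t2): Ivan prefers s2 (1 > -2); Jia prefers t1 (-2 > -3) — not an equilibrium.
(s2, t1): Ivan prefers s1 (3 > 1); Jia prefers t2 (3 > 2) — not an equilibrium.
(s2, t2): Ivan gets 1 ≥ -2 from s1, and Jia gets 3 ≥ 2 from t1 — Nash equilibrium.

(s1, t1) and (s2, t2)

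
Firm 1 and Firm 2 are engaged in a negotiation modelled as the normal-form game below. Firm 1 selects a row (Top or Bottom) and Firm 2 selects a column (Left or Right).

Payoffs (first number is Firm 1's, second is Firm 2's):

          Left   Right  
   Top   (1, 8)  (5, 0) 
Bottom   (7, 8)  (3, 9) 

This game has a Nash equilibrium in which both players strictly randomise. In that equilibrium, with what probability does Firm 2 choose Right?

3/4

Let c be the probability that Firm 2 plays Left. In a completely mixed equilibrium, Firm 1 must be indifferent between Top and Bottom.
Firm 1's expected payoff from Top is c + 5(1−c); from Bottom it is 7c + 3(1−c).
Setting these equal: −4c + 5 = 4c + 3, so c = 1/4.
Therefore Firm 2 plays Right with probability 1 − 1/4 = 3/4.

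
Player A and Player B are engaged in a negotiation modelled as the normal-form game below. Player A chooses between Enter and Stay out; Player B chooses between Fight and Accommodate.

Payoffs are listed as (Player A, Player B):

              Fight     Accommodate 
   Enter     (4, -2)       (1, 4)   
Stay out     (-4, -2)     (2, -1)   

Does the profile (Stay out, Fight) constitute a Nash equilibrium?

At (Stay out, Fight), Player A earns -4; switching to Enter would give 4, so Player A would deviate.
Player B earns -2; switching to Accommodate would give -1, so Player B would deviate.
Since at least one player can profitably deviate, this is not a Nash equilibrium.

No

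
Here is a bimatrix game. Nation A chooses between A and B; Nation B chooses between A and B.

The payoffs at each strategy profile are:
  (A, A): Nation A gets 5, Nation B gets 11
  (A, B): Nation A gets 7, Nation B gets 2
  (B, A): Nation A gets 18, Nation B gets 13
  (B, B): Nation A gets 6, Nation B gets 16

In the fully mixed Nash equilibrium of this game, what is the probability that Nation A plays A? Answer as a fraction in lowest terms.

Let p be the probability that Nation A plays A. In a completely mixed equilibrium, Nation B must be indifferent between A and B.
Nation B's expected payoff from A is 11p + 13(1−p); from B it is 2p + 16(1−p).
Setting these equal: −2p + 13 = −14p + 16, so p = 1/4.

1/4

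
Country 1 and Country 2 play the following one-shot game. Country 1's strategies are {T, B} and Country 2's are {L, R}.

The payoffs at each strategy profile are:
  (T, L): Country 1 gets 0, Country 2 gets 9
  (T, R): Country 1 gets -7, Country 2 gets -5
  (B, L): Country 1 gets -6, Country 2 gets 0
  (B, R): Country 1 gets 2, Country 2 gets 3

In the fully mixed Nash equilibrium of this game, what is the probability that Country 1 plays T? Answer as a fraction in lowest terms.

Let x be the probability that Country 1 plays T. In a completely mixed equilibrium, Country 2 must be indifferent between L and R.
Country 2's expected payoff from L is 9x; from R it is −5x + 3(1−x).
Setting these equal: 9x = −8x + 3, so x = 3/17.

3/17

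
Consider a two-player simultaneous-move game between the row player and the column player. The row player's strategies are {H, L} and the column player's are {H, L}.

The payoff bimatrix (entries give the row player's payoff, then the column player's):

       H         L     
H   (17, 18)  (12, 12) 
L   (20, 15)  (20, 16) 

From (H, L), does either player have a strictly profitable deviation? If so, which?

Both

The row player at (H, L) earns 12; deviating to L yields 20 — a strict improvement.
The column player earns 12; deviating to H yields 18 — a strict improvement.
Both the row player and the column player have strictly profitable deviations.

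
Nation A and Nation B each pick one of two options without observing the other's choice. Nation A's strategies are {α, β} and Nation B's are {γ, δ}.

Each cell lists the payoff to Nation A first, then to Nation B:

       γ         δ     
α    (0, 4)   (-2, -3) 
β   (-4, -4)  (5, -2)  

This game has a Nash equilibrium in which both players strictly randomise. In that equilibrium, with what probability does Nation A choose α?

2/9

Let x be the probability that Nation A plays α. In a completely mixed equilibrium, Nation B must be indifferent between γ and δ.
Nation B's expected payoff from γ is 4x − 4(1−x); from δ it is −3x − 2(1−x).
Setting these equal: 8x − 4 = −x − 2, so x = 2/9.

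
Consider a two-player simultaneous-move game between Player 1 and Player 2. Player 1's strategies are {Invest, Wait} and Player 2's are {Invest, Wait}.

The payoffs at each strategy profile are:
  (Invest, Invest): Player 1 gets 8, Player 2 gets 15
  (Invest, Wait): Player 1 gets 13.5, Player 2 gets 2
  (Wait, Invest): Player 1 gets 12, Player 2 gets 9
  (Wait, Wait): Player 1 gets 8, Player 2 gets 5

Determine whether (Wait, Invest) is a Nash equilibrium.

At (Wait, Invest), Player 1 earns 12; switching to Invest would give 8, so Player 1 has no profitable deviation.
Player 2 earns 9; switching to Wait would give 5, so Player 2 has no profitable deviation.
Neither player can gain by a unilateral deviation, so this profile is a Nash equilibrium.

Yes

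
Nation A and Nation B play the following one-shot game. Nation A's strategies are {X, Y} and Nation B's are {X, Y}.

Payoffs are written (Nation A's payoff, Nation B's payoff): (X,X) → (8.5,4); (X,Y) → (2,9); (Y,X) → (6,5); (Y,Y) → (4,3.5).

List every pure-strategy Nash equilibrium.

(X, X): Nation B prefers Y (9 > 4) — not an equilibrium.
(X, Y): Nation A prefers Y (4 > 2) — not an equilibrium.
(Y, X): Nation A prefers X (8.5 > 6) — not an equilibrium.
(Y, Y): Nation B prefers X (5 > 3.5) — not an equilibrium.

none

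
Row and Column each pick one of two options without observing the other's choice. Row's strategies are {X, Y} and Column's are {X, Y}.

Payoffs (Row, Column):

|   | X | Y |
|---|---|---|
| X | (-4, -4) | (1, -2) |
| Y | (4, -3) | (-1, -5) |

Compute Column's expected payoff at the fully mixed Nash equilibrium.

First find p, the probability Row plays X, from Column's indifference between X and Y: −4p − 3(1−p) = −2p − 5(1−p), giving p = 1/2.
Since Column is indifferent in equilibrium, Column's expected payoff equals the payoff from either column against (1/2, 1/2). Using X: −4(1/2) − 3(1/2) = -7/2.

-7/2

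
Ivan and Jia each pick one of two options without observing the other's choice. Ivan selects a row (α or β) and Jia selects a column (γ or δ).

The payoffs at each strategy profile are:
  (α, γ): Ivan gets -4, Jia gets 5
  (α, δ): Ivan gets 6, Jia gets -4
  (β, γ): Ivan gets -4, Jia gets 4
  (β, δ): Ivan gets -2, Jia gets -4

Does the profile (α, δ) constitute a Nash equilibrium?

No

At (α, δ), Ivan earns 6; switching to β would give -2, so Ivan has no profitable deviation.
Jia earns -4; switching to γ would give 5, so Jia would deviate.
Since at least one player can profitably deviate, this is not a Nash equilibrium.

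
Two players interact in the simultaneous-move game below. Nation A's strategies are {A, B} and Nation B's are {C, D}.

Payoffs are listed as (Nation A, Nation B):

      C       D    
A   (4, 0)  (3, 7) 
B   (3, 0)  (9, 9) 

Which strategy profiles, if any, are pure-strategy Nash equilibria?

(A, C): Nation B prefers D (7 > 0) — not an equilibrium.
(A, D): Nation A prefers B (9 > 3) — not an equilibrium.
(B, C): Nation A prefers A (4 > 3); Nation B prefers D (9 > 0) — not an equilibrium.
(B, D): Nation A gets 9 ≥ 3 from A, and Nation B gets 9 ≥ 0 from C — Nash equilibrium.

(B, D)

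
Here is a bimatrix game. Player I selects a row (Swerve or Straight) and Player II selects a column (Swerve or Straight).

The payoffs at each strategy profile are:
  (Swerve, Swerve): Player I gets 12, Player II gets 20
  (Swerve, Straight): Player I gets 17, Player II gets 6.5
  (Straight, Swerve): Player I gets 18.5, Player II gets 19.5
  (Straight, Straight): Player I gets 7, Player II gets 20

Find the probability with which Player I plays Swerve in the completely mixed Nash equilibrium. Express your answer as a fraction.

1/28

Let p be the probability that Player I plays Swerve. In a completely mixed equilibrium, Player II must be indifferent between Swerve and Straight.
Player II's expected payoff from Swerve is 20p + 19.5(1−p); from Straight it is 6.5p + 20(1−p).
Setting these equal: 0.5p + 19.5 = −13.5p + 20, so p = 1/28.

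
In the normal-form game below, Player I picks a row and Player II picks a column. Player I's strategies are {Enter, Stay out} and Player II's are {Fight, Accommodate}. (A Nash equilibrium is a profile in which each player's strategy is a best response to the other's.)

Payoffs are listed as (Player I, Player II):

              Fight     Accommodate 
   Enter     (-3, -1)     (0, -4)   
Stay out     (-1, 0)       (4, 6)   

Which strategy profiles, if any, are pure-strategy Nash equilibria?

(Enter, Fight): Player I prefers Stay out (-1 > -3) — not an equilibrium.
(Enter, Accommodate): Player I prefers Stay out (4 > 0); Player II prefers Fight (-1 > -4) — not an equilibrium.
(Stay out, Fight): Player II prefers Accommodate (6 > 0) — not an equilibrium.
(Stay out, Accommodate): Player I gets 4 ≥ 0 from Enter, and Player II gets 6 ≥ 0 from Fight — Nash equilibrium.

(Stay out, Accommodate)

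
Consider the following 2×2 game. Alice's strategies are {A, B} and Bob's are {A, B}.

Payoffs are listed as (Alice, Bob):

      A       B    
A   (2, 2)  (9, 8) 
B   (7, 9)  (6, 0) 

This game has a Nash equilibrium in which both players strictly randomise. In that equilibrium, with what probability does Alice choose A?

3/5

Let x be the probability that Alice plays A. In a completely mixed equilibrium, Bob must be indifferent between A and B.
Bob's expected payoff from A is 2x + 9(1−x); from B it is 8x.
Setting these equal: −7x + 9 = 8x, so x = 3/5.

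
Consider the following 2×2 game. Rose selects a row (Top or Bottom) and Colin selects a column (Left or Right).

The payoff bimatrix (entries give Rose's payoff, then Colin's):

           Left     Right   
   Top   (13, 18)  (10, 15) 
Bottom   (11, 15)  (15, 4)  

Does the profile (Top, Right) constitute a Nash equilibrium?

No

At (Top, Right), Rose earns 10; switching to Bottom would give 15, so Rose would deviate.
Colin earns 15; switching to Left would give 18, so Colin would deviate.
Since at least one player can profitably deviate, this is not a Nash equilibrium.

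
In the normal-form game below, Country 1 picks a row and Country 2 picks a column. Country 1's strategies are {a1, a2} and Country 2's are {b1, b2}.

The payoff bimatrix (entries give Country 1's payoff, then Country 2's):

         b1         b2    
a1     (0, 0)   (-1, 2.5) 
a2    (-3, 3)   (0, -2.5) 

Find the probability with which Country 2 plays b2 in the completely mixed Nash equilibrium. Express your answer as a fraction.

Let c be the probability that Country 2 plays b1. In a completely mixed equilibrium, Country 1 must be indifferent between a1 and a2.
Country 1's expected payoff from a1 is −(1−c); from a2 it is −3c.
Setting these equal: c − 1 = −3c, so c = 1/4.
Therefore Country 2 plays b2 with probability 1 − 1/4 = 3/4.

3/4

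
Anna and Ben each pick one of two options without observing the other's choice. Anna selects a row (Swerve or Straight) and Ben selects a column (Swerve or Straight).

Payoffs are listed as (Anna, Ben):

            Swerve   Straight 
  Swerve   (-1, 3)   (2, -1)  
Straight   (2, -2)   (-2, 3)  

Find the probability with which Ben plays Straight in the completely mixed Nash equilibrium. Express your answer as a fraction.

Let q be the probability that Ben plays Swerve. In a completely mixed equilibrium, Anna must be indifferent between Swerve and Straight.
Anna's expected payoff from Swerve is −q + 2(1−q); from Straight it is 2q − 2(1−q).
Setting these equal: −3q + 2 = 4q − 2, so q = 4/7.
Therefore Ben plays Straight with probability 1 − 4/7 = 3/7.

3/7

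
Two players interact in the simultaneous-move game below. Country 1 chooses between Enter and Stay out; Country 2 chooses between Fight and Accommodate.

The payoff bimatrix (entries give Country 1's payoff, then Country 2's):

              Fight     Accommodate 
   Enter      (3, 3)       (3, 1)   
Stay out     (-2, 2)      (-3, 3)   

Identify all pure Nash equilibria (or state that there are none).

(Enter, Fight): Country 1 gets 3 ≥ -2 from Stay out, and Country 2 gets 3 ≥ 1 from Accommodate — Nash equilibrium.
(Enter, Accommodate): Country 2 prefers Fight (3 > 1) — not an equilibrium.
(Stay out, Fight): Country 1 prefers Enter (3 > -2); Country 2 prefers Accommodate (3 > 2) — not an equilibrium.
(Stay out, Accommodate): Country 1 prefers Enter (3 > -3) — not an equilibrium.

(Enter, Fight)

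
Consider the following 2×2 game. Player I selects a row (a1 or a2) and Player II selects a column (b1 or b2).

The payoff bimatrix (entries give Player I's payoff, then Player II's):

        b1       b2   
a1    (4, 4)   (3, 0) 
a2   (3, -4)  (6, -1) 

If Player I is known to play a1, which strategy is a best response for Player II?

b1

Against a1, Player II earns 4 from b1 and 0 from b2.
So b1 is the best response.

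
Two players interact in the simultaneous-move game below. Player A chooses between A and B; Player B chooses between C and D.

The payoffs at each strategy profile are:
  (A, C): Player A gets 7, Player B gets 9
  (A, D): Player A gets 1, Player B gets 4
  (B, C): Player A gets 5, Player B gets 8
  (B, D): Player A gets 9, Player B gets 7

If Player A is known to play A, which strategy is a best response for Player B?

Against A, Player B earns 9 from C and 4 from D.
So C is the best response.

C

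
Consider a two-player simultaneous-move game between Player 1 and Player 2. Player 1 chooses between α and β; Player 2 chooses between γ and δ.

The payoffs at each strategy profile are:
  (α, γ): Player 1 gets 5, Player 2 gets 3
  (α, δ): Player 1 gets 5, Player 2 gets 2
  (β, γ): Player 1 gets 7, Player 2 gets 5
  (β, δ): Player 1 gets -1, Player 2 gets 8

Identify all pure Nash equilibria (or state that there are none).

(α, γ): Player 1 prefers β (7 > 5) — not an equilibrium.
(α, δ): Player 2 prefers γ (3 > 2) — not an equilibrium.
(β, γ): Player 2 prefers δ (8 > 5) — not an equilibrium.
(β, δ): Player 1 prefers α (5 > -1) — not an equilibrium.

none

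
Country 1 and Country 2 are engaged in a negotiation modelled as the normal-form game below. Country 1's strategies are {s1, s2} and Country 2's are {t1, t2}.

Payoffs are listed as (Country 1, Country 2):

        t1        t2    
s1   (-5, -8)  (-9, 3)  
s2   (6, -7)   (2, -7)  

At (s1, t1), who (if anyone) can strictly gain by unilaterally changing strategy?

Both

Country 1 at (s1, t1) earns -5; deviating to s2 yields 6 — a strict improvement.
Country 2 earns -8; deviating to t2 yields 3 — a strict improvement.
Both Country 1 and Country 2 have strictly profitable deviations.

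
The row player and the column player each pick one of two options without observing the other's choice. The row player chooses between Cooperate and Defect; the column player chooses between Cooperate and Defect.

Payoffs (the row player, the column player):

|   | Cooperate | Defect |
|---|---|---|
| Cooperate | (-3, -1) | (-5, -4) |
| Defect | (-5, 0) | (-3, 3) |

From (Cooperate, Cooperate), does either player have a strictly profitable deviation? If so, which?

Neither

The row player at (Cooperate, Cooperate) earns -3; deviating to Defect yields -5 — not better.
The column player earns -1; deviating to Defect yields -4 — not better.
Neither player can strictly improve; the profile is a Nash equilibrium.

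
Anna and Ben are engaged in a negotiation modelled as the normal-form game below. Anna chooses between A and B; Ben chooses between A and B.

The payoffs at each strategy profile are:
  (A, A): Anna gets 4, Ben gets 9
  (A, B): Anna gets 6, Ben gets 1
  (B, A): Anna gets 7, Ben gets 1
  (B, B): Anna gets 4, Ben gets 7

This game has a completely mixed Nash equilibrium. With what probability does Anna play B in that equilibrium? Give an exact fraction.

Let r be the probability that Anna plays A. In a completely mixed equilibrium, Ben must be indifferent between A and B.
Ben's expected payoff from A is 9r + (1−r); from B it is r + 7(1−r).
Setting these equal: 8r + 1 = −6r + 7, so r = 3/7.
Therefore Anna plays B with probability 1 − 3/7 = 4/7.

4/7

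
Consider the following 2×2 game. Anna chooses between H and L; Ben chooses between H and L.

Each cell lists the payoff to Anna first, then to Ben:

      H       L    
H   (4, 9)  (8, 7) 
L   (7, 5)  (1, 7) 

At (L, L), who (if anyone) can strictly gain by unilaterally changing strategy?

Anna at (L, L) earns 1; deviating to H yields 8 — a strict improvement.
Ben earns 7; deviating to H yields 5 — not better.
Only Anna has a strictly profitable deviation.

Anna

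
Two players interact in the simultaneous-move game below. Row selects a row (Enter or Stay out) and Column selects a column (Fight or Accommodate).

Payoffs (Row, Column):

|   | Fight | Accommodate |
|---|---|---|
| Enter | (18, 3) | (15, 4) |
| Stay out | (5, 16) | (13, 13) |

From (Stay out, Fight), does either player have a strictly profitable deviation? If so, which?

Row at (Stay out, Fight) earns 5; deviating to Enter yields 18 — a strict improvement.
Column earns 16; deviating to Accommodate yields 13 — not better.
Only Row has a strictly profitable deviation.

Row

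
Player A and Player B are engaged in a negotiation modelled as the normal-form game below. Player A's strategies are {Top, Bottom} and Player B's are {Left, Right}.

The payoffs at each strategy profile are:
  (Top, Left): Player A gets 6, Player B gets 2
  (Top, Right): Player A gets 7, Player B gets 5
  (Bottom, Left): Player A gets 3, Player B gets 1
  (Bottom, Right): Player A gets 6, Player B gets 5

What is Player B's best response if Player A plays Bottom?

Right

Against Bottom, Player B earns 1 from Left and 5 from Right.
So Right is the best response.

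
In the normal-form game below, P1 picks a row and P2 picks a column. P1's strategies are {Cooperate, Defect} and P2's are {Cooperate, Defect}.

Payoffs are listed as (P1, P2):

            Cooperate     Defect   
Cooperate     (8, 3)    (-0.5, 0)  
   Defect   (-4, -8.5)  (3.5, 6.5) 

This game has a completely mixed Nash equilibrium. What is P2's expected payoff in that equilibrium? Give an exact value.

13/12

First find p, the probability P1 plays Cooperate, from P2's indifference between Cooperate and Defect: 3p − 8.5(1−p) = 6.5(1−p), giving p = 5/6.
Since P2 is indifferent in equilibrium, P2's expected payoff equals the payoff from either column against (5/6, 1/6). Using Cooperate: 3(5/6) − 8.5(1/6) = 13/12.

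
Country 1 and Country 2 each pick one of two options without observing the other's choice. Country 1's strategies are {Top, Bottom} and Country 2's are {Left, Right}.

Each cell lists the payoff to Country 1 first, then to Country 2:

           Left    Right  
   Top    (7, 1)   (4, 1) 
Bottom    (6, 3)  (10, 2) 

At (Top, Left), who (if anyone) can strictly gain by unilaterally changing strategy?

Neither

Country 1 at (Top, Left) earns 7; deviating to Bottom yields 6 — not better.
Country 2 earns 1; deviating to Right yields 1 — not better.
Neither player can strictly improve; the profile is a Nash equilibrium.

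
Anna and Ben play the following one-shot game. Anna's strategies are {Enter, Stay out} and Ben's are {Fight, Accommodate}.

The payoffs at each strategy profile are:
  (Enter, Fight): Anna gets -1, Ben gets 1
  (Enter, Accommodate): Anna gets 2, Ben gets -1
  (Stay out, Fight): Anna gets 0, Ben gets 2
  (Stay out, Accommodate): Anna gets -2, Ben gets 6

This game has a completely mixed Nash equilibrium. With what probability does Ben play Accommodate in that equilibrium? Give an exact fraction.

Let c be the probability that Ben plays Fight. In a completely mixed equilibrium, Anna must be indifferent between Enter and Stay out.
Anna's expected payoff from Enter is −c + 2(1−c); from Stay out it is −2(1−c).
Setting these equal: −3c + 2 = 2c − 2, so c = 4/5.
Therefore Ben plays Accommodate with probability 1 − 4/5 = 1/5.

1/5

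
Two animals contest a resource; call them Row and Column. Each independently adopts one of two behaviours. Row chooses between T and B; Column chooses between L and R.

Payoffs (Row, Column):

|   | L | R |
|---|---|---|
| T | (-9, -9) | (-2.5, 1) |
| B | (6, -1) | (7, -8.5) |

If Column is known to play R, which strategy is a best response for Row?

Against R, Row earns -2.5 from T and 7 from B.
So B is the best response.

B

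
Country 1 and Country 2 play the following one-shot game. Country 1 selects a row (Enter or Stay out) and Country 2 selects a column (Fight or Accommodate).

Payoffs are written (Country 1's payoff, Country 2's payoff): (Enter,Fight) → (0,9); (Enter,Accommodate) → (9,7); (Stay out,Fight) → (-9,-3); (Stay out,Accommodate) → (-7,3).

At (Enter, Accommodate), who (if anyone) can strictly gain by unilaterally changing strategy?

Country 1 at (Enter, Accommodate) earns 9; deviating to Stay out yields -7 — not better.
Country 2 earns 7; deviating to Fight yields 9 — a strict improvement.
Only Country 2 has a strictly profitable deviation.

Country 2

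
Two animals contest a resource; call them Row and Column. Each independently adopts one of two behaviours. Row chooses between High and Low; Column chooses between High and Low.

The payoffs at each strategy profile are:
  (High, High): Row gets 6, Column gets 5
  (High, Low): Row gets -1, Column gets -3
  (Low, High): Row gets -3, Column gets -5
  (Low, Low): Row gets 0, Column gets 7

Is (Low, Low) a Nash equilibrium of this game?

Yes

At (Low, Low), Row earns 0; switching to High would give -1, so Row has no profitable deviation.
Column earns 7; switching to High would give -5, so Column has no profitable deviation.
Neither player can gain by a unilateral deviation, so this profile is a Nash equilibrium.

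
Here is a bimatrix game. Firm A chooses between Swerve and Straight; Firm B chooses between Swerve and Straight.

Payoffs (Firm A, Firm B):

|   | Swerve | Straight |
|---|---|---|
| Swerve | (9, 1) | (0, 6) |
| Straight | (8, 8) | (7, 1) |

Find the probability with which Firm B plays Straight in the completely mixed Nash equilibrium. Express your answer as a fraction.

1/8

Let y be the probability that Firm B plays Swerve. In a completely mixed equilibrium, Firm A must be indifferent between Swerve and Straight.
Firm A's expected payoff from Swerve is 9y; from Straight it is 8y + 7(1−y).
Setting these equal: 9y = y + 7, so y = 7/8.
Therefore Firm B plays Straight with probability 1 − 7/8 = 1/8.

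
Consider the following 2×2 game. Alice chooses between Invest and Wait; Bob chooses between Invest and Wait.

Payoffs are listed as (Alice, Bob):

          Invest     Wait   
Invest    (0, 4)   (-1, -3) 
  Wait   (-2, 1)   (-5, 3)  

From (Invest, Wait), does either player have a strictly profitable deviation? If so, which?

Alice at (Invest, Wait) earns -1; deviating to Wait yields -5 — not better.
Bob earns -3; deviating to Invest yields 4 — a strict improvement.
Only Bob has a strictly profitable deviation.

Bob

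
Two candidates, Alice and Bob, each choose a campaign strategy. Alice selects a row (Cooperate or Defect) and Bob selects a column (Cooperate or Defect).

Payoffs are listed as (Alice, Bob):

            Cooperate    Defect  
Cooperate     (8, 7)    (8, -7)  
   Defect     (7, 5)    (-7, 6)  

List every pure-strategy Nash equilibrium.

(Cooperate, Cooperate)

(Cooperate, Cooperate): Alice gets 8 ≥ 7 from Defect, and Bob gets 7 ≥ -7 from Defect — Nash equilibrium.
(Cooperate, Defect): Bob prefers Cooperate (7 > -7) — not an equilibrium.
(Defect, Cooperate): Alice prefers Cooperate (8 > 7); Bob prefers Defect (6 > 5) — not an equilibrium.
(Defect, Defect): Alice prefers Cooperate (8 > -7) — not an equilibrium.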